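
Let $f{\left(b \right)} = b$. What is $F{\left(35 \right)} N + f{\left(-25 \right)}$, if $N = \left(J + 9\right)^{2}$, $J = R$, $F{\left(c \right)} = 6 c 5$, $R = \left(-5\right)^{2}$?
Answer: $1213775$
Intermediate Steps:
$R = 25$
$F{\left(c \right)} = 30 c$
$J = 25$
$N = 1156$ ($N = \left(25 + 9\right)^{2} = 34^{2} = 1156$)
$F{\left(35 \right)} N + f{\left(-25 \right)} = 30 \cdot 35 \cdot 1156 - 25 = 1050 \cdot 1156 - 25 = 1213800 - 25 = 1213775$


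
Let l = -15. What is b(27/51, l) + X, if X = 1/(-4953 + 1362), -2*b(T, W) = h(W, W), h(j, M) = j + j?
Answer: 53864/3591 ≈ 15.000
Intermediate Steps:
h(j, M) = 2*j
b(T, W) = -W
X = -1/3591 (X = 1/(-3591) = -1/3591 ≈ -0.00027847)
b(27/51, l) + X = -1*(-15) - 1/3591 = 15 - 1/3591 = 53864/3591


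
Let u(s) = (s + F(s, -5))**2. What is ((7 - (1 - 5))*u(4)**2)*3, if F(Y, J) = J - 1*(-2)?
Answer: 33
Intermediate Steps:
F(Y, J) = 2 + J (F(Y, J) = J + 2 = 2 + J)
u(s) = (-3 + s)**2 (u(s) = (s + (2 - 5))**2 = (s - 3)**2 = (-3 + s)**2)
((7 - (1 - 5))*u(4)**2)*3 = ((7 - (1 - 5))*((-3 + 4)**2)**2)*3 = ((7 - 1*(-4))*(1**2)**2)*3 = ((7 + 4)*1**2)*3 = (11*1)*3 = 11*3 = 33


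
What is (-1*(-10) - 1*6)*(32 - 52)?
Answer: -80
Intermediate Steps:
(-1*(-10) - 1*6)*(32 - 52) = (10 - 6)*(-20) = 4*(-20) = -80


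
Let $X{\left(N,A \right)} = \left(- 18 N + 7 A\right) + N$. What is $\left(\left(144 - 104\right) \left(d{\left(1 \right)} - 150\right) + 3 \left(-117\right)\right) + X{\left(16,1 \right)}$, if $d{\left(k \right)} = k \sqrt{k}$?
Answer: $-6576$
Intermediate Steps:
$d{\left(k \right)} = k^{\frac{3}{2}}$
$X{\left(N,A \right)} = - 17 N + 7 A$
$\left(\left(144 - 104\right) \left(d{\left(1 \right)} - 150\right) + 3 \left(-117\right)\right) + X{\left(16,1 \right)} = \left(\left(144 - 104\right) \left(1^{\frac{3}{2}} - 150\right) + 3 \left(-117\right)\right) + \left(\left(-17\right) 16 + 7 \cdot 1\right) = \left(40 \left(1 - 150\right) - 351\right) + \left(-272 + 7\right) = \left(40 \left(-149\right) - 351\right) - 265 = \left(-5960 - 351\right) - 265 = -6311 - 265 = -6576$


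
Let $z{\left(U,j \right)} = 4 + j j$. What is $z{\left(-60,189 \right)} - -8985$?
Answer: $44710$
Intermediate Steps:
$z{\left(U,j \right)} = 4 + j^{2}$
$z{\left(-60,189 \right)} - -8985 = \left(4 + 189^{2}\right) - -8985 = \left(4 + 35721\right) + 8985 = 35725 + 8985 = 44710$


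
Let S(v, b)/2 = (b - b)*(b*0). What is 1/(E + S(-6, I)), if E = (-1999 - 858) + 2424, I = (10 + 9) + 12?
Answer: -1/433 ≈ -0.0023095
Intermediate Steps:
I = 31 (I = 19 + 12 = 31)
E = -433 (E = -2857 + 2424 = -433)
S(v, b) = 0 (S(v, b) = 2*((b - b)*(b*0)) = 2*(0*0) = 2*0 = 0)
1/(E + S(-6, I)) = 1/(-433 + 0) = 1/(-433) = -1/433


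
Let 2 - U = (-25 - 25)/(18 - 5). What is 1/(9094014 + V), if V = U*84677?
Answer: 13/124657634 ≈ 1.0429e-7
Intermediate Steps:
U = 76/13 (U = 2 - (-25 - 25)/(18 - 5) = 2 - (-50)/13 = 2 - 1*(-50/13) = 2 + 50/13 = 76/13 ≈ 5.8462)
V = 6435452/13 (V = (76/13)*84677 = 6435452/13 ≈ 4.9504e+5)
1/(9094014 + V) = 1/(9094014 + 6435452/13) = 1/(124657634/13) = 13/124657634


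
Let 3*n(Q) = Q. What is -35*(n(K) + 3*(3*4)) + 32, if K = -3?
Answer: -1193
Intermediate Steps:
n(Q) = Q/3
-35*(n(K) + 3*(3*4)) + 32 = -35*((1/3)*(-3) + 3*(3*4)) + 32 = -35*(-1 + 3*12) + 32 = -35*(-1 + 36) + 32 = -35*35 + 32 = -1225 + 32 = -1193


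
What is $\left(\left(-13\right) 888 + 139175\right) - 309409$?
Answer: $-181778$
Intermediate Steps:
$\left(\left(-13\right) 888 + 139175\right) - 309409 = \left(-11544 + 139175\right) - 309409 = 127631 - 309409 = -181778$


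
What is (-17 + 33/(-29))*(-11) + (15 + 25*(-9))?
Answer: -304/29 ≈ -10.483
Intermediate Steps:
(-17 + 33/(-29))*(-11) + (15 + 25*(-9)) = (-17 + 33*(-1/29))*(-11) + (15 - 225) = (-17 - 33/29)*(-11) - 210 = -526/29*(-11) - 210 = 5786/29 - 210 = -304/29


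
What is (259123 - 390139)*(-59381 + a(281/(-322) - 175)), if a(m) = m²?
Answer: 96617403416022/25921 ≈ 3.7274e+9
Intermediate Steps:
(259123 - 390139)*(-59381 + a(281/(-322) - 175)) = (259123 - 390139)*(-59381 + (281/(-322) - 175)²) = -131016*(-59381 + (281*(-1/322) - 175)²) = -131016*(-59381 + (-281/322 - 175)²) = -131016*(-59381 + (-56631/322)²) = -131016*(-59381 + 3207070161/103684) = -131016*(-2949789443/103684) = 96617403416022/25921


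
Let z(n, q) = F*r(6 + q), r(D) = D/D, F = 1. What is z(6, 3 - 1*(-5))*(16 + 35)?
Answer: 51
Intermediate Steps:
r(D) = 1
z(n, q) = 1 (z(n, q) = 1*1 = 1)
z(6, 3 - 1*(-5))*(16 + 35) = 1*(16 + 35) = 1*51 = 51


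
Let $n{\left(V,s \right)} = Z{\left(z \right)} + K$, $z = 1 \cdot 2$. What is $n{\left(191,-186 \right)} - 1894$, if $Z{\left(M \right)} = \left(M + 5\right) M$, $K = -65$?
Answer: $-1945$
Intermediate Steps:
$z = 2$
$Z{\left(M \right)} = M \left(5 + M\right)$ ($Z{\left(M \right)} = \left(5 + M\right) M = M \left(5 + M\right)$)
$n{\left(V,s \right)} = -51$ ($n{\left(V,s \right)} = 2 \left(5 + 2\right) - 65 = 2 \cdot 7 - 65 = 14 - 65 = -51$)
$n{\left(191,-186 \right)} - 1894 = -51 - 1894 = -1945$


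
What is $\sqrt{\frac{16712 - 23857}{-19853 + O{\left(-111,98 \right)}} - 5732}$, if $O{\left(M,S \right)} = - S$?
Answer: $\frac{i \sqrt{2281436492637}}{19951} \approx 75.708 i$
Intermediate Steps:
$\sqrt{\frac{16712 - 23857}{-19853 + O{\left(-111,98 \right)}} - 5732} = \sqrt{\frac{16712 - 23857}{-19853 - 98} - 5732} = \sqrt{- \frac{7145}{-19853 - 98} - 5732} = \sqrt{- \frac{7145}{-19951} - 5732} = \sqrt{\left(-7145\right) \left(- \frac{1}{19951}\right) - 5732} = \sqrt{\frac{7145}{19951} - 5732} = \sqrt{- \frac{114351987}{19951}} = \frac{i \sqrt{2281436492637}}{19951}$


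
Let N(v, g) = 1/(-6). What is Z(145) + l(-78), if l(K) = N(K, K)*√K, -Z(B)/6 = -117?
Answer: 702 - I*√78/6 ≈ 702.0 - 1.472*I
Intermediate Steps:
Z(B) = 702 (Z(B) = -6*(-117) = 702)
N(v, g) = -⅙
l(K) = -√K/6
Z(145) + l(-78) = 702 - I*√78/6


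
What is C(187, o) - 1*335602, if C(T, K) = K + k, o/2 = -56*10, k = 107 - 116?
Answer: -336731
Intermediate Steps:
k = -9
o = -1120 (o = 2*(-56*10) = 2*(-560) = -1120)
C(T, K) = -9 + K (C(T, K) = K - 9 = -9 + K)
C(187, o) - 1*335602 = (-9 - 1120) - 1*335602 = -1129 - 335602 = -336731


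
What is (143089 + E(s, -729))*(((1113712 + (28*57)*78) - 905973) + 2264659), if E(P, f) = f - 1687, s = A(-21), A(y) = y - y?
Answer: 365311744278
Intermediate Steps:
A(y) = 0
s = 0
E(P, f) = -1687 + f
(143089 + E(s, -729))*(((1113712 + (28*57)*78) - 905973) + 2264659) = (143089 + (-1687 - 729))*(((1113712 + (28*57)*78) - 905973) + 2264659) = (143089 - 2416)*(((1113712 + 1596*78) - 905973) + 2264659) = 140673*(((1113712 + 124488) - 905973) + 2264659) = 140673*((1238200 - 905973) + 2264659) = 140673*(332227 + 2264659) = 140673*2596886 = 365311744278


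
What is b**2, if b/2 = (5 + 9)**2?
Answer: 153664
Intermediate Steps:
b = 392 (b = 2*(5 + 9)**2 = 2*14**2 = 2*196 = 392)
b**2 = 392**2 = 153664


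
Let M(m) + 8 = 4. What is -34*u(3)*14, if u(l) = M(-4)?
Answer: 1904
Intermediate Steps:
M(m) = -4 (M(m) = -8 + 4 = -4)
u(l) = -4
-34*u(3)*14 = -34*(-4)*14 = 136*14 = 1904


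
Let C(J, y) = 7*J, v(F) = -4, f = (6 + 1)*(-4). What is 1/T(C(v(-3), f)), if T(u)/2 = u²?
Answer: 1/1568 ≈ 0.00063775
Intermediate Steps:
f = -28 (f = 7*(-4) = -28)
T(u) = 2*u²
1/T(C(v(-3), f)) = 1/(2*(7*(-4))²) = 1/(2*(-28)²) = 1/(2*784) = 1/1568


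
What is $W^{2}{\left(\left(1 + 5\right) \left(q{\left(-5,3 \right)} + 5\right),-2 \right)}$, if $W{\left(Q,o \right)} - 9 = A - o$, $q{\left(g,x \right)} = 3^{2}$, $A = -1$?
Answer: $100$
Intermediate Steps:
$q{\left(g,x \right)} = 9$
$W{\left(Q,o \right)} = 8 - o$ ($W{\left(Q,o \right)} = 9 - \left(1 + o\right) = 8 - o$)
$W^{2}{\left(\left(1 + 5\right) \left(q{\left(-5,3 \right)} + 5\right),-2 \right)} = \left(8 - -2\right)^{2} = \left(8 + 2\right)^{2} = 10^{2} = 100$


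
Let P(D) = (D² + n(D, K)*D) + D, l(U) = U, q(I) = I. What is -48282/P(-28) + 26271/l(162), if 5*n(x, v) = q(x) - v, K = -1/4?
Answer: 995167/9114 ≈ 109.19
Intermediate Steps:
K = -¼ (K = -1*¼ = -¼ ≈ -0.25000)
n(x, v) = -v/5 + x/5 (n(x, v) = (x - v)/5 = -v/5 + x/5)
P(D) = D + D² + D*(1/20 + D/5) (P(D) = (D² + (-⅕*(-¼) + D/5)*D) + D = (D² + (1/20 + D/5)*D) + D = (D² + D*(1/20 + D/5)) + D = D + D² + D*(1/20 + D/5))
-48282/P(-28) + 26271/l(162) = -48282*(-5/(21*(7 + 8*(-28)))) + 26271/162 = -48282*(-5/(21*(7 - 224))) + 26271*(1/162) = -48282/((3/20)*(-28)*(-217)) + 973/6 = -48282/4557/5 + 973/6 = -48282*5/4557 + 973/6 = -80470/1519 + 973/6 = 995167/9114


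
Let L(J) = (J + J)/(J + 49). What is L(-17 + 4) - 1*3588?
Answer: -64597/18 ≈ -3588.7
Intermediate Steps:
L(J) = 2*J/(49 + J) (L(J) = (2*J)/(49 + J) = 2*J/(49 + J))
L(-17 + 4) - 1*3588 = 2*(-17 + 4)/(49 + (-17 + 4)) - 1*3588 = 2*(-13)/(49 - 13) - 3588 = 2*(-13)/36 - 3588 = 2*(-13)*(1/36) - 3588 = -13/18 - 3588 = -64597/18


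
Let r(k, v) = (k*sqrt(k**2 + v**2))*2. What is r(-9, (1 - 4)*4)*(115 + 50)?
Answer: -44550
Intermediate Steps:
r(k, v) = 2*k*sqrt(k**2 + v**2)
r(-9, (1 - 4)*4)*(115 + 50) = (2*(-9)*sqrt((-9)**2 + ((1 - 4)*4)**2))*(115 + 50) = (2*(-9)*sqrt(81 + (-3*4)**2))*165 = (2*(-9)*sqrt(81 + (-12)**2))*165 = (2*(-9)*sqrt(81 + 144))*165 = (2*(-9)*sqrt(225))*165 = (2*(-9)*15)*165 = -270*165 = -44550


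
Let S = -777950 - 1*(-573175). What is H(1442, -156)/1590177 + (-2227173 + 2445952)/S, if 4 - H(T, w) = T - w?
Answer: -348223745233/325628495175 ≈ -1.0694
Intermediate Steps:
S = -204775 (S = -777950 + 573175 = -204775)
H(T, w) = 4 + w - T (H(T, w) = 4 - (T - w) = 4 + (w - T) = 4 + w - T)
H(1442, -156)/1590177 + (-2227173 + 2445952)/S = (4 - 156 - 1*1442)/1590177 + (-2227173 + 2445952)/(-204775) = (4 - 156 - 1442)*(1/1590177) + 218779*(-1/204775) = -1594*1/1590177 - 218779/204775 = -1594/1590177 - 218779/204775 = -348223745233/325628495175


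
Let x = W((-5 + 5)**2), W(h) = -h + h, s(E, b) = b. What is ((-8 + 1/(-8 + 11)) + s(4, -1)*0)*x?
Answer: 0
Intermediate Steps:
W(h) = 0
x = 0
((-8 + 1/(-8 + 11)) + s(4, -1)*0)*x = ((-8 + 1/(-8 + 11)) - 1*0)*0 = ((-8 + 1/3) + 0)*0 = (-23/3 + 0)*0 = -23/3*0 = 0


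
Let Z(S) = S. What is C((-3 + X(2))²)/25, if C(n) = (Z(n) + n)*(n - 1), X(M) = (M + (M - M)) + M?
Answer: 0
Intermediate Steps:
X(M) = 2*M (X(M) = (M + 0) + M = M + M = 2*M)
C(n) = 2*n*(-1 + n) (C(n) = (n + n)*(n - 1) = (2*n)*(-1 + n) = 2*n*(-1 + n))
C((-3 + X(2))²)/25 = (2*(-3 + 2*2)²*(-1 + (-3 + 2*2)²))/25 = (2*(-3 + 4)²*(-1 + (-3 + 4)²))*(1/25) = (2*1²*(-1 + 1²))*(1/25) = (2*1*(-1 + 1))*(1/25) = (2*1*0)*(1/25) = 0*(1/25) = 0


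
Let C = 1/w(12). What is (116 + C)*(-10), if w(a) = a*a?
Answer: -83525/72 ≈ -1160.1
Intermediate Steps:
w(a) = a²
C = 1/144 (C = 1/(12²) = 1/144 ≈ 0.0069444)
(116 + C)*(-10) = (116 + 1/144)*(-10) = (16705/144)*(-10) = -83525/72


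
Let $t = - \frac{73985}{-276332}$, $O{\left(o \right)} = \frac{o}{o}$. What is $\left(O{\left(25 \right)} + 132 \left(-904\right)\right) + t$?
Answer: $- \frac{32973794579}{276332} \approx -1.1933 \cdot 10^{5}$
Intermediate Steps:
$O{\left(o \right)} = 1$
$t = \frac{73985}{276332}$ ($t = \left(-73985\right) \left(- \frac{1}{276332}\right) = \frac{73985}{276332} \approx 0.26774$)
$\left(O{\left(25 \right)} + 132 \left(-904\right)\right) + t = \left(1 + 132 \left(-904\right)\right) + \frac{73985}{276332} = \left(1 - 119328\right) + \frac{73985}{276332} = -119327 + \frac{73985}{276332} = - \frac{32973794579}{276332}$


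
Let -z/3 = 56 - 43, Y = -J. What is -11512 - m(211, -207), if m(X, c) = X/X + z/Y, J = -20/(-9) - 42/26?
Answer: -821986/71 ≈ -11577.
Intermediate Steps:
J = 71/117 (J = -20*(-⅑) - 42*1/26 = 20/9 - 21/13 = 71/117 ≈ 0.60684)
Y = -71/117 (Y = -1*71/117 = -71/117 ≈ -0.60684)
z = -39 (z = -3*(56 - 43) = -3*13 = -39)
m(X, c) = 4634/71 (m(X, c) = X/X - 39/(-71/117) = 1 - 39*(-117/71) = 1 + 4563/71 = 4634/71)
-11512 - m(211, -207) = -11512 - 1*4634/71 = -11512 - 4634/71 = -821986/71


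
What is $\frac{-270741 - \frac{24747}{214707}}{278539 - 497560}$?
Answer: $\frac{19376670878}{15675113949} \approx 1.2361$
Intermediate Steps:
$\frac{-270741 - \frac{24747}{214707}}{278539 - 497560} = \frac{-270741 - \frac{8249}{71569}}{-219021} = \left(-270741 - \frac{8249}{71569}\right) \left(- \frac{1}{219021}\right) = \left(- \frac{19376670878}{71569}\right) \left(- \frac{1}{219021}\right) = \frac{19376670878}{15675113949}$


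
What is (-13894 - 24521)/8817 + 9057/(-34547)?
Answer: -468992858/101533633 ≈ -4.6191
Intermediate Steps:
(-13894 - 24521)/8817 + 9057/(-34547) = -38415*1/8817 + 9057*(-1/34547) = -12805/2939 - 9057/34547 = -468992858/101533633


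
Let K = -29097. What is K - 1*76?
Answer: -29173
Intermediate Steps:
K - 1*76 = -29097 - 1*76 = -29097 - 76 = -29173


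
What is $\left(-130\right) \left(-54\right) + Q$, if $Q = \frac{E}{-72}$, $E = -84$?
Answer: $\frac{42127}{6} \approx 7021.2$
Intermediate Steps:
$Q = \frac{7}{6}$ ($Q = - \frac{84}{-72} = \left(-84\right) \left(- \frac{1}{72}\right) = \frac{7}{6} \approx 1.1667$)
$\left(-130\right) \left(-54\right) + Q = \left(-130\right) \left(-54\right) + \frac{7}{6} = 7020 + \frac{7}{6} = \frac{42127}{6}$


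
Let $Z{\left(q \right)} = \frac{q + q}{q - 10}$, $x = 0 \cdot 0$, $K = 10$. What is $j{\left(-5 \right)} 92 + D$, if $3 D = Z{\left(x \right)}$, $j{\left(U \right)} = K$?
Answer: $920$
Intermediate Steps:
$x = 0$
$j{\left(U \right)} = 10$
$Z{\left(q \right)} = \frac{2 q}{-10 + q}$
$D = 0$ ($D = \frac{2 \cdot 0 \frac{1}{-10 + 0}}{3} = \frac{2 \cdot 0 \frac{1}{-10}}{3} = \frac{2 \cdot 0 \left(- \frac{1}{10}\right)}{3} = \frac{1}{3} \cdot 0 = 0$)
$j{\left(-5 \right)} 92 + D = 10 \cdot 92 + 0 = 920 + 0 = 920$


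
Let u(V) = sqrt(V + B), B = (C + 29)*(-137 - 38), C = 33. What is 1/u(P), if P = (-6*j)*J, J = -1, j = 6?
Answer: -I*sqrt(10814)/10814 ≈ -0.0096163*I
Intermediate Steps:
B = -10850 (B = (33 + 29)*(-137 - 38) = 62*(-175) = -10850)
P = 36 (P = -6*6*(-1) = -36*(-1) = 36)
u(V) = sqrt(-10850 + V) (u(V) = sqrt(V - 10850) = sqrt(-10850 + V))
1/u(P) = 1/(sqrt(-10850 + 36)) = 1/(sqrt(-10814)) = 1/(I*sqrt(10814)) = -I*sqrt(10814)/10814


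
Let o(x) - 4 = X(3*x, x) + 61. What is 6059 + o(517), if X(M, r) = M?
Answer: 7675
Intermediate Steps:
o(x) = 65 + 3*x (o(x) = 4 + (3*x + 61) = 4 + (61 + 3*x) = 65 + 3*x)
6059 + o(517) = 6059 + (65 + 3*517) = 6059 + (65 + 1551) = 6059 + 1616 = 7675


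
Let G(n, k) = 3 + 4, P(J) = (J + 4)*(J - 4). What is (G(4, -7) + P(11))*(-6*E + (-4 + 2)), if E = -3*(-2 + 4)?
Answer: 3808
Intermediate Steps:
P(J) = (-4 + J)*(4 + J) (P(J) = (4 + J)*(-4 + J) = (-4 + J)*(4 + J))
G(n, k) = 7
E = -6 (E = -3*2 = -6)
(G(4, -7) + P(11))*(-6*E + (-4 + 2)) = (7 + (-16 + 11²))*(-6*(-6) + (-4 + 2)) = (7 + (-16 + 121))*(36 - 2) = (7 + 105)*34 = 112*34 = 3808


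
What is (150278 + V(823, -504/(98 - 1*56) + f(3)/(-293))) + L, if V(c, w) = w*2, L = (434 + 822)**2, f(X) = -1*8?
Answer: 506242486/293 ≈ 1.7278e+6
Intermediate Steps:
f(X) = -8
L = 1577536 (L = 1256**2 = 1577536)
V(c, w) = 2*w
(150278 + V(823, -504/(98 - 1*56) + f(3)/(-293))) + L = (150278 + 2*(-504/(98 - 1*56) - 8/(-293))) + 1577536 = (150278 + 2*(-504/(98 - 56) - 8*(-1/293))) + 1577536 = (150278 + 2*(-504/42 + 8/293)) + 1577536 = (150278 + 2*(-504*1/42 + 8/293)) + 1577536 = (150278 + 2*(-12 + 8/293)) + 1577536 = (150278 + 2*(-3508/293)) + 1577536 = (150278 - 7016/293) + 1577536 = 44024438/293 + 1577536 = 506242486/293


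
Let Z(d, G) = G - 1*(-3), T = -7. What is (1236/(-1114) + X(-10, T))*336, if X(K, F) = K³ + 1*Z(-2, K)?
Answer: -188669712/557 ≈ -3.3873e+5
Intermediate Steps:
Z(d, G) = 3 + G (Z(d, G) = G + 3 = 3 + G)
X(K, F) = 3 + K + K³ (X(K, F) = K³ + 1*(3 + K) = K³ + (3 + K) = 3 + K + K³)
(1236/(-1114) + X(-10, T))*336 = (1236/(-1114) + (3 - 10 + (-10)³))*336 = (1236*(-1/1114) + (3 - 10 - 1000))*336 = (-618/557 - 1007)*336 = -561517/557*336 = -188669712/557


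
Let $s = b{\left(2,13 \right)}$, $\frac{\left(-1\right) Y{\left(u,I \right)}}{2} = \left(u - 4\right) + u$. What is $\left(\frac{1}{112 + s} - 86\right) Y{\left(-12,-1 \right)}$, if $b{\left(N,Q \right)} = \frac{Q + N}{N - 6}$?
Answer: $- \frac{2085104}{433} \approx -4815.5$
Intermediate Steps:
$b{\left(N,Q \right)} = \frac{N + Q}{-6 + N}$
$Y{\left(u,I \right)} = 8 - 4 u$ ($Y{\left(u,I \right)} = - 2 \left(\left(u - 4\right) + u\right) = - 2 \left(\left(-4 + u\right) + u\right) = - 2 \left(-4 + 2 u\right) = 8 - 4 u$)
$s = - \frac{15}{4}$ ($s = \frac{2 + 13}{-6 + 2} = \frac{1}{-4} \cdot 15 = \left(- \frac{1}{4}\right) 15 = - \frac{15}{4} \approx -3.75$)
$\left(\frac{1}{112 + s} - 86\right) Y{\left(-12,-1 \right)} = \left(\frac{1}{112 - \frac{15}{4}} - 86\right) \left(8 - -48\right) = \left(\frac{1}{\frac{433}{4}} - 86\right) \left(8 + 48\right) = \left(\frac{4}{433} - 86\right) 56 = \left(- \frac{37234}{433}\right) 56 = - \frac{2085104}{433}$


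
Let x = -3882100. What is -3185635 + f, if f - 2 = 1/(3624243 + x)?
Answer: -821437768482/257857 ≈ -3.1856e+6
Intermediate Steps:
f = 515713/257857 (f = 2 + 1/(3624243 - 3882100) = 2 + 1/(-257857) = 2 - 1/257857 = 515713/257857 ≈ 2.0000)
-3185635 + f = -3185635 + 515713/257857 = -821437768482/257857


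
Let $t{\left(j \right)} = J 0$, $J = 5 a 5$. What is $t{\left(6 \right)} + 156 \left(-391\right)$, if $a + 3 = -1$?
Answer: $-60996$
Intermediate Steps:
$a = -4$ ($a = -3 - 1 = -4$)
$J = -100$ ($J = 5 \left(-4\right) 5 = \left(-20\right) 5 = -100$)
$t{\left(j \right)} = 0$ ($t{\left(j \right)} = \left(-100\right) 0 = 0$)
$t{\left(6 \right)} + 156 \left(-391\right) = 0 + 156 \left(-391\right) = 0 - 60996 = -60996$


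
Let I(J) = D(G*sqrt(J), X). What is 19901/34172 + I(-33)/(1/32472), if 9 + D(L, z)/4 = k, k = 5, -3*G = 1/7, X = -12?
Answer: -17754111043/34172 ≈ -5.1955e+5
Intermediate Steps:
G = -1/21 (G = -1/3/7 = -1/3*1/7 = -1/21 ≈ -0.047619)
D(L, z) = -16 (D(L, z) = -36 + 4*5 = -36 + 20 = -16)
I(J) = -16
19901/34172 + I(-33)/(1/32472) = 19901/34172 - 16/(1/32472) = 19901*(1/34172) - 16/1/32472 = 19901/34172 - 16*32472 = 19901/34172 - 519552 = -17754111043/34172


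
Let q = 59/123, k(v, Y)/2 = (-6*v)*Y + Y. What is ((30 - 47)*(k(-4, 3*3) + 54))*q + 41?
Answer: -166823/41 ≈ -4068.9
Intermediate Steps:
k(v, Y) = 2*Y - 12*Y*v (k(v, Y) = 2*((-6*v)*Y + Y) = 2*(-6*Y*v + Y) = 2*(Y - 6*Y*v) = 2*Y - 12*Y*v)
q = 59/123 (q = 59*(1/123) = 59/123 ≈ 0.47967)
((30 - 47)*(k(-4, 3*3) + 54))*q + 41 = ((30 - 47)*(2*(3*3)*(1 - 6*(-4)) + 54))*(59/123) + 41 = -17*(2*9*(1 + 24) + 54)*(59/123) + 41 = -17*(2*9*25 + 54)*(59/123) + 41 = -17*(450 + 54)*(59/123) + 41 = -17*504*(59/123) + 41 = -8568*59/123 + 41 = -168504/41 + 41 = -166823/41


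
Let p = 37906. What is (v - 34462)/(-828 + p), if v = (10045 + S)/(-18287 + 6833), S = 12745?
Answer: -197375269/212345706 ≈ -0.92950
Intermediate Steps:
v = -11395/5727 (v = (10045 + 12745)/(-18287 + 6833) = 22790/(-11454) = 22790*(-1/11454) = -11395/5727 ≈ -1.9897)
(v - 34462)/(-828 + p) = (-11395/5727 - 34462)/(-828 + 37906) = -197375269/5727/37078 = -197375269/5727*1/37078 = -197375269/212345706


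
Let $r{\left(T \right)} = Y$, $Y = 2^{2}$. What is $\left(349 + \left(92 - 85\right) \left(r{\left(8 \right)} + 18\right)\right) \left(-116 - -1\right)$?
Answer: $-57845$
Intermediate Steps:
$Y = 4$
$r{\left(T \right)} = 4$
$\left(349 + \left(92 - 85\right) \left(r{\left(8 \right)} + 18\right)\right) \left(-116 - -1\right) = \left(349 + \left(92 - 85\right) \left(4 + 18\right)\right) \left(-116 - -1\right) = \left(349 + 7 \cdot 22\right) \left(-116 + \left(-5 + 6\right)\right) = \left(349 + 154\right) \left(-116 + 1\right) = 503 \left(-115\right) = -57845$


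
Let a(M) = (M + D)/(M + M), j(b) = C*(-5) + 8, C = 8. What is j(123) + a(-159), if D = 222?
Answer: -3413/106 ≈ -32.198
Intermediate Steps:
j(b) = -32 (j(b) = 8*(-5) + 8 = -40 + 8 = -32)
a(M) = (222 + M)/(2*M) (a(M) = (M + 222)/(M + M) = (222 + M)/((2*M)) = (222 + M)*(1/(2*M)) = (222 + M)/(2*M))
j(123) + a(-159) = -32 + (½)*(222 - 159)/(-159) = -32 + (½)*(-1/159)*63 = -32 - 21/106 = -3413/106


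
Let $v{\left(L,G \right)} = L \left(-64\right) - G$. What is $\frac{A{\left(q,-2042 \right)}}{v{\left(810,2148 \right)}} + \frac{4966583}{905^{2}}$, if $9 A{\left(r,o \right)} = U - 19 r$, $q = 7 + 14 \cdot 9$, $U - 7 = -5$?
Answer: $\frac{2415290985161}{397957695300} \approx 6.0692$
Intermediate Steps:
$U = 2$ ($U = 7 - 5 = 2$)
$v{\left(L,G \right)} = - G - 64 L$ ($v{\left(L,G \right)} = - 64 L - G = - G - 64 L$)
$q = 133$ ($q = 7 + 126 = 133$)
$A{\left(r,o \right)} = \frac{2}{9} - \frac{19 r}{9}$ ($A{\left(r,o \right)} = \frac{2 - 19 r}{9} = \frac{2}{9} - \frac{19 r}{9}$)
$\frac{A{\left(q,-2042 \right)}}{v{\left(810,2148 \right)}} + \frac{4966583}{905^{2}} = \frac{\frac{2}{9} - \frac{2527}{9}}{\left(-1\right) 2148 - 51840} + \frac{4966583}{905^{2}} = \frac{\frac{2}{9} - \frac{2527}{9}}{-2148 - 51840} + \frac{4966583}{819025} = - \frac{2525}{9 \left(-53988\right)} + 4966583 \cdot \frac{1}{819025} = \left(- \frac{2525}{9}\right) \left(- \frac{1}{53988}\right) + \frac{4966583}{819025} = \frac{2525}{485892} + \frac{4966583}{819025} = \frac{2415290985161}{397957695300}$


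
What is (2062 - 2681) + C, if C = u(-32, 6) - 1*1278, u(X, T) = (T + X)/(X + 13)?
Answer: -36017/19 ≈ -1895.6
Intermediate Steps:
u(X, T) = (T + X)/(13 + X)
C = -24256/19 (C = (6 - 32)/(13 - 32) - 1*1278 = -26/(-19) - 1278 = -1/19*(-26) - 1278 = 26/19 - 1278 = -24256/19 ≈ -1276.6)
(2062 - 2681) + C = (2062 - 2681) - 24256/19 = -619 - 24256/19 = -36017/19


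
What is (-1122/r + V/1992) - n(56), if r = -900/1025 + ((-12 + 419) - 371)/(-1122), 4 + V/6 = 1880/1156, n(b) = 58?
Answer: 65545277941/55793762 ≈ 1174.8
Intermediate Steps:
V = -4116/289 (V = -24 + 6*(1880/1156) = -24 + 6*(1880*(1/1156)) = -24 + 6*(470/289) = -24 + 2820/289 = -4116/289 ≈ -14.242)
r = -6978/7667 (r = -900*1/1025 + (407 - 371)*(-1/1122) = -36/41 + 36*(-1/1122) = -36/41 - 6/187 = -6978/7667 ≈ -0.91013)
(-1122/r + V/1992) - n(56) = (-1122/(-6978/7667) - 4116/289/1992) - 1*58 = (-1122*(-7667/6978) - 4116/289*1/1992) - 58 = (1433729/1163 - 343/47974) - 58 = 68781316137/55793762 - 58 = 65545277941/55793762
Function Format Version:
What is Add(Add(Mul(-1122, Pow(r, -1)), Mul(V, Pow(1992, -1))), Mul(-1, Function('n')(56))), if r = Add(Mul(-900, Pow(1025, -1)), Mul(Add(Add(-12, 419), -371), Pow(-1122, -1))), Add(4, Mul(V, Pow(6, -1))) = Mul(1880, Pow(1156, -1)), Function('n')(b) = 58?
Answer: Rational(65545277941, 55793762) ≈ 1174.8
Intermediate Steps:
V = Rational(-4116, 289) (V = Add(-24, Mul(6, Mul(1880, Pow(1156, -1)))) = Add(-24, Mul(6, Mul(1880, Rational(1, 1156)))) = Add(-24, Mul(6, Rational(470, 289))) = Add(-24, Rational(2820, 289)) = Rational(-4116, 289) ≈ -14.242)
r = Rational(-6978, 7667) (r = Add(Mul(-900, Rational(1, 1025)), Mul(Add(407, -371), Rational(-1, 1122))) = Add(Rational(-36, 41), Mul(36, Rational(-1, 1122))) = Add(Rational(-36, 41), Rational(-6, 187)) = Rational(-6978, 7667) ≈ -0.91013)
Add(Add(Mul(-1122, Pow(r, -1)), Mul(V, Pow(1992, -1))), Mul(-1, Function('n')(56))) = Add(Add(Mul(-1122, Pow(Rational(-6978, 7667), -1)), Mul(Rational(-4116, 289), Pow(1992, -1))), Mul(-1, 58)) = Add(Add(Mul(-1122, Rational(-7667, 6978)), Mul(Rational(-4116, 289), Rational(1, 1992))), -58) = Add(Add(Rational(1433729, 1163), Rational(-343, 47974)), -58) = Add(Rational(68781316137, 55793762), -58) = Rational(65545277941, 55793762)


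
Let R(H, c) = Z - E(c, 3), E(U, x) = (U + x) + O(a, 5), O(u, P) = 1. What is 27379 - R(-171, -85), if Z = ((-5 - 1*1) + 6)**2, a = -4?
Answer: 27298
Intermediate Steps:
Z = 0 (Z = ((-5 - 1) + 6)**2 = (-6 + 6)**2 = 0**2 = 0)
E(U, x) = 1 + U + x (E(U, x) = (U + x) + 1 = 1 + U + x)
R(H, c) = -4 - c (R(H, c) = 0 - (1 + c + 3) = 0 - (4 + c) = 0 + (-4 - c) = -4 - c)
27379 - R(-171, -85) = 27379 - (-4 - 1*(-85)) = 27379 - (-4 + 85) = 27379 - 1*81 = 27379 - 81 = 27298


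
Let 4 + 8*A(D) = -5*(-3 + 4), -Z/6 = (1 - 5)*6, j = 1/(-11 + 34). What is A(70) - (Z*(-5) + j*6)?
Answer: 132225/184 ≈ 718.61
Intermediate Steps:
j = 1/23 ≈ 0.043478
Z = 144 (Z = -6*(1 - 5)*6 = -(-24)*6 = -6*(-24) = 144)
A(D) = -9/8 (A(D) = -1/2 + (-5*(-3 + 4))/8 = -1/2 + (-5*1)/8 = -1/2 + (1/8)*(-5) = -1/2 - 5/8 = -9/8)
A(70) - (Z*(-5) + j*6) = -9/8 - (144*(-5) + (1/23)*6) = -9/8 - (-720 + 6/23) = -9/8 - 1*(-16554/23) = -9/8 + 16554/23 = 132225/184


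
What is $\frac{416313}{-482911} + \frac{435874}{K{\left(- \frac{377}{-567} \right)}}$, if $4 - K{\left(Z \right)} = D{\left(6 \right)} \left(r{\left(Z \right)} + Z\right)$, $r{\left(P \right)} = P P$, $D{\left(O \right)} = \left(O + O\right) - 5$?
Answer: $- \frac{4833585047561859}{41573807990} \approx -1.1627 \cdot 10^{5}$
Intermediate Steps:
$D{\left(O \right)} = -5 + 2 O$ ($D{\left(O \right)} = 2 O - 5 = -5 + 2 O$)
$r{\left(P \right)} = P^{2}$
$K{\left(Z \right)} = 4 - 7 Z - 7 Z^{2}$ ($K{\left(Z \right)} = 4 - \left(-5 + 2 \cdot 6\right) \left(Z^{2} + Z\right) = 4 - \left(-5 + 12\right) \left(Z + Z^{2}\right) = 4 - 7 \left(Z + Z^{2}\right) = 4 - \left(7 Z + 7 Z^{2}\right) = 4 - 7 Z - 7 Z^{2}$)
$\frac{416313}{-482911} + \frac{435874}{K{\left(- \frac{377}{-567} \right)}} = \frac{416313}{-482911} + \frac{435874}{4 - 7 \left(- \frac{377}{-567}\right) - 7 \left(- \frac{377}{-567}\right)^{2}} = 416313 \left(- \frac{1}{482911}\right) + \frac{435874}{4 - 7 \left(\left(-377\right) \left(- \frac{1}{567}\right)\right) - 7 \left(\left(-377\right) \left(- \frac{1}{567}\right)\right)^{2}} = - \frac{416313}{482911} + \frac{435874}{4 - \frac{377}{81} - 7 \left(\frac{377}{567}\right)^{2}} = - \frac{416313}{482911} + \frac{435874}{4 - \frac{377}{81} - \frac{142129}{45927}} = - \frac{416313}{482911} + \frac{435874}{- \frac{172180}{45927}} = - \frac{416313}{482911} + 435874 \left(- \frac{45927}{172180}\right) = - \frac{416313}{482911} - \frac{10009192599}{86090} = - \frac{4833585047561859}{41573807990}$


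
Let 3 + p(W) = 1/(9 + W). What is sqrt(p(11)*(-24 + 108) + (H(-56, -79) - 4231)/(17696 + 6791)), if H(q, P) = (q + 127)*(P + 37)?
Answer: I*sqrt(3719019200230)/122435 ≈ 15.751*I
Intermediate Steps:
p(W) = -3 + 1/(9 + W)
H(q, P) = (37 + P)*(127 + q) (H(q, P) = (127 + q)*(37 + P) = (37 + P)*(127 + q))
sqrt(p(11)*(-24 + 108) + (H(-56, -79) - 4231)/(17696 + 6791)) = sqrt(((-26 - 3*11)/(9 + 11))*(-24 + 108) + ((4699 + 37*(-56) + 127*(-79) - 79*(-56)) - 4231)/(17696 + 6791)) = sqrt(((-26 - 33)/20)*84 + ((4699 - 2072 - 10033 + 4424) - 4231)/24487) = sqrt(((1/20)*(-59))*84 + (-2982 - 4231)*(1/24487)) = sqrt(-59/20*84 - 7213*1/24487) = sqrt(-1239/5 - 7213/24487) = sqrt(-30375458/122435) = I*sqrt(3719019200230)/122435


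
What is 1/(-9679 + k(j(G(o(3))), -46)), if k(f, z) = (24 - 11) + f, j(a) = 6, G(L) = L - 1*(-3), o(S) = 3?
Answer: -1/9660 ≈ -0.00010352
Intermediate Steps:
G(L) = 3 + L (G(L) = L + 3 = 3 + L)
k(f, z) = 13 + f
1/(-9679 + k(j(G(o(3))), -46)) = 1/(-9679 + (13 + 6)) = 1/(-9679 + 19) = 1/(-9660) = -1/9660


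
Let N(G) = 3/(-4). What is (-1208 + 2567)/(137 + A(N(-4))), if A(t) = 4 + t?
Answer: 1812/187 ≈ 9.6898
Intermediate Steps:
N(G) = -¾ (N(G) = 3*(-¼) = -¾)
(-1208 + 2567)/(137 + A(N(-4))) = (-1208 + 2567)/(137 + (4 - ¾)) = 1359/(137 + 13/4) = 1359/(561/4) = 1359*(4/561) = 1812/187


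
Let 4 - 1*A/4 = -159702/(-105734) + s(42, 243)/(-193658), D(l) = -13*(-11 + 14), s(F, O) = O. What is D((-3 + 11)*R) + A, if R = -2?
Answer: -148640227643/5119058743 ≈ -29.037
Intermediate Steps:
D(l) = -39 (D(l) = -13*3 = -39)
A = 51003063334/5119058743 (A = 16 - 4*(-159702/(-105734) + 243/(-193658)) = 16 - 4*(-159702*(-1/105734) + 243*(-1/193658)) = 16 - 4*(79851/52867 - 243/193658) = 16 - 4*15450938277/10238117486 = 16 - 30901876554/5119058743 = 51003063334/5119058743 ≈ 9.9634)
D((-3 + 11)*R) + A = -39 + 51003063334/5119058743 = -148640227643/5119058743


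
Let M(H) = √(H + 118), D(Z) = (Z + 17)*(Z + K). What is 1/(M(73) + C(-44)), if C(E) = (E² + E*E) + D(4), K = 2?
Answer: 3998/15983813 - √191/15983813 ≈ 0.00024926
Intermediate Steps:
D(Z) = (2 + Z)*(17 + Z) (D(Z) = (Z + 17)*(Z + 2) = (17 + Z)*(2 + Z) = (2 + Z)*(17 + Z))
C(E) = 126 + 2*E² (C(E) = (E² + E*E) + (34 + 4² + 19*4) = (E² + E²) + (34 + 16 + 76) = 2*E² + 126 = 126 + 2*E²)
M(H) = √(118 + H)
1/(M(73) + C(-44)) = 1/(√(118 + 73) + (126 + 2*(-44)²)) = 1/(√191 + (126 + 2*1936)) = 1/(√191 + (126 + 3872)) = 1/(√191 + 3998) = 1/(3998 + √191)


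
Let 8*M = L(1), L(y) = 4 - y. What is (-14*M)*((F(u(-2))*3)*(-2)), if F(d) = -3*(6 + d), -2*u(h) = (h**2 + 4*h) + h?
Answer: -1701/2 ≈ -850.50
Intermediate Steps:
u(h) = -5*h/2 - h**2/2 (u(h) = -((h**2 + 4*h) + h)/2 = -(h**2 + 5*h)/2 = -5*h/2 - h**2/2)
M = 3/8 (M = (4 - 1*1)/8 = (4 - 1)/8 = (1/8)*3 = 3/8 ≈ 0.37500)
F(d) = -18 - 3*d
(-14*M)*((F(u(-2))*3)*(-2)) = (-14*3/8)*(((-18 - (-3)*(-2)*(5 - 2)/2)*3)*(-2)) = -21*(-18 - (-3)*(-2)*3/2)*3*(-2)/4 = -21*(-18 - 3*3)*3*(-2)/4 = -21*(-18 - 9)*3*(-2)/4 = -21*(-27*3)*(-2)/4 = -(-1701)*(-2)/4 = -21/4*162 = -1701/2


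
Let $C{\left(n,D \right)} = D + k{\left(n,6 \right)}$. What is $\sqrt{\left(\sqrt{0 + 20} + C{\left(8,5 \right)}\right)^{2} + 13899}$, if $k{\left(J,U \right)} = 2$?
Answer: $2 \sqrt{3492 + 7 \sqrt{5}} \approx 118.45$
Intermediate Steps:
$C{\left(n,D \right)} = 2 + D$ ($C{\left(n,D \right)} = D + 2 = 2 + D$)
$\sqrt{\left(\sqrt{0 + 20} + C{\left(8,5 \right)}\right)^{2} + 13899} = \sqrt{\left(\sqrt{0 + 20} + \left(2 + 5\right)\right)^{2} + 13899} = \sqrt{\left(\sqrt{20} + 7\right)^{2} + 13899} = \sqrt{\left(2 \sqrt{5} + 7\right)^{2} + 13899} = \sqrt{\left(7 + 2 \sqrt{5}\right)^{2} + 13899} = \sqrt{13899 + \left(7 + 2 \sqrt{5}\right)^{2}}$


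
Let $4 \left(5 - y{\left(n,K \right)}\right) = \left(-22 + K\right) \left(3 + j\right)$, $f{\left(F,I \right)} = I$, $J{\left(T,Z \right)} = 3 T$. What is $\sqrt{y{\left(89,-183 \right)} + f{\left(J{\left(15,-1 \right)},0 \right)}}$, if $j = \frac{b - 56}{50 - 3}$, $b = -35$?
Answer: $\frac{\sqrt{525930}}{94} \approx 7.715$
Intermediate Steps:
$j = - \frac{91}{47}$ ($j = \frac{-35 - 56}{50 - 3} = - \frac{91}{47} \approx -1.9362$)
$y{\left(n,K \right)} = \frac{510}{47} - \frac{25 K}{94}$ ($y{\left(n,K \right)} = 5 - \frac{\left(-22 + K\right) \left(3 - \frac{91}{47}\right)}{4} = 5 - \frac{\left(-22 + K\right) \frac{50}{47}}{4} = 5 - \frac{- \frac{1100}{47} + \frac{50 K}{47}}{4} = 5 - \left(- \frac{275}{47} + \frac{25 K}{94}\right) = \frac{510}{47} - \frac{25 K}{94}$)
$\sqrt{y{\left(89,-183 \right)} + f{\left(J{\left(15,-1 \right)},0 \right)}} = \sqrt{\left(\frac{510}{47} - - \frac{4575}{94}\right) + 0} = \sqrt{\left(\frac{510}{47} + \frac{4575}{94}\right) + 0} = \sqrt{\frac{5595}{94} + 0} = \sqrt{\frac{5595}{94}} = \frac{\sqrt{525930}}{94}$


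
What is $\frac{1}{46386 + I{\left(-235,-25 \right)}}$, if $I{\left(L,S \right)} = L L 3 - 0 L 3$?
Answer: $\frac{1}{212061} \approx 4.7156 \cdot 10^{-6}$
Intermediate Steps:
$I{\left(L,S \right)} = 3 L^{2}$ ($I{\left(L,S \right)} = L^{2} \cdot 3 - 0 \cdot 3 = 3 L^{2} - 0 = 3 L^{2} + 0 = 3 L^{2}$)
$\frac{1}{46386 + I{\left(-235,-25 \right)}} = \frac{1}{46386 + 3 \left(-235\right)^{2}} = \frac{1}{46386 + 3 \cdot 55225} = \frac{1}{46386 + 165675} = \frac{1}{212061}$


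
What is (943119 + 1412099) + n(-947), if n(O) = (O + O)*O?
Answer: 4148836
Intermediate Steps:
n(O) = 2*O² (n(O) = (2*O)*O = 2*O²)
(943119 + 1412099) + n(-947) = (943119 + 1412099) + 2*(-947)² = 2355218 + 2*896809 = 2355218 + 1793618 = 4148836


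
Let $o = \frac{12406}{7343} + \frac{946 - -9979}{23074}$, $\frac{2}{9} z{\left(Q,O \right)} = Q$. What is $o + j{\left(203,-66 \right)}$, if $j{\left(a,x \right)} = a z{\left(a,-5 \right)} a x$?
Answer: $- \frac{420960143881484539}{169432382} \approx -2.4845 \cdot 10^{9}$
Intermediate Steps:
$z{\left(Q,O \right)} = \frac{9 Q}{2}$
$j{\left(a,x \right)} = \frac{9 x a^{3}}{2}$ ($j{\left(a,x \right)} = a \frac{9 a}{2} a x = \frac{9 a^{2}}{2} a x = \frac{9 x a^{3}}{2}$)
$o = \frac{366478319}{169432382}$ ($o = 12406 \cdot \frac{1}{7343} + \left(946 + 9979\right) \frac{1}{23074} = \frac{12406}{7343} + 10925 \cdot \frac{1}{23074} = \frac{12406}{7343} + \frac{10925}{23074} = \frac{366478319}{169432382} \approx 2.163$)
$o + j{\left(203,-66 \right)} = \frac{366478319}{169432382} + \frac{9}{2} \left(-66\right) 203^{3} = \frac{366478319}{169432382} + \frac{9}{2} \left(-66\right) 8365427 = \frac{366478319}{169432382} - 2484531819 = - \frac{420960143881484539}{169432382}$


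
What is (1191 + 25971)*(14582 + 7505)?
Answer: 599927094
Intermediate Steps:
(1191 + 25971)*(14582 + 7505) = 27162*22087 = 599927094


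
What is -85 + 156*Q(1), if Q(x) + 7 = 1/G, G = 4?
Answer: -1138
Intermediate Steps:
Q(x) = -27/4 (Q(x) = -7 + 1/4 = -27/4)
-85 + 156*Q(1) = -85 + 156*(-27/4) = -85 - 1053 = -1138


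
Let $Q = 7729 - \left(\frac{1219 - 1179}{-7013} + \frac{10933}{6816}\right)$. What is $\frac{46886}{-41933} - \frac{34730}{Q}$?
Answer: $- \frac{86932099900583018}{15488980855790219} \approx -5.6125$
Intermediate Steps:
$Q = \frac{369374498743}{47800608}$ ($Q = 7729 - \left(\left(1219 - 1179\right) \left(- \frac{1}{7013}\right) + 10933 \cdot \frac{1}{6816}\right) = 7729 - \left(40 \left(- \frac{1}{7013}\right) + \frac{10933}{6816}\right) = 7729 - \left(- \frac{40}{7013} + \frac{10933}{6816}\right) = 7729 - \frac{76400489}{47800608} = \frac{369374498743}{47800608} \approx 7727.4$)
$\frac{46886}{-41933} - \frac{34730}{Q} = \frac{46886}{-41933} - \frac{34730}{\frac{369374498743}{47800608}} = 46886 \left(- \frac{1}{41933}\right) - \frac{1660115115840}{369374498743} = - \frac{46886}{41933} - \frac{1660115115840}{369374498743} = - \frac{86932099900583018}{15488980855790219}$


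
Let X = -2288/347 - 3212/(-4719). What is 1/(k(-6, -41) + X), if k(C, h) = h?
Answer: -148863/6983611 ≈ -0.021316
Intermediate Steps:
X = -880228/148863 (X = -2288*1/347 - 3212*(-1/4719) = -2288/347 + 292/429 = -880228/148863 ≈ -5.9130)
1/(k(-6, -41) + X) = 1/(-41 - 880228/148863) = 1/(-6983611/148863) = -148863/6983611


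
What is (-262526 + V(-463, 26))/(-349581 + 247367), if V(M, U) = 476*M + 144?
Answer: 241385/51107 ≈ 4.7231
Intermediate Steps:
V(M, U) = 144 + 476*M
(-262526 + V(-463, 26))/(-349581 + 247367) = (-262526 + (144 + 476*(-463)))/(-349581 + 247367) = (-262526 + (144 - 220388))/(-102214) = (-262526 - 220244)*(-1/102214) = -482770*(-1/102214) = 241385/51107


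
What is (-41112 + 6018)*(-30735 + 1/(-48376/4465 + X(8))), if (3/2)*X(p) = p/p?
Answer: 73452775956975/68099 ≈ 1.0786e+9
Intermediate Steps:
X(p) = 2/3 (X(p) = 2*(p/p)/3 = (2/3)*1 = 2/3)
(-41112 + 6018)*(-30735 + 1/(-48376/4465 + X(8))) = (-41112 + 6018)*(-30735 + 1/(-48376/4465 + 2/3)) = -35094*(-30735 + 1/(-48376*1/4465 + 2/3)) = -35094*(-30735 + 1/(-48376/4465 + 2/3)) = -35094*(-30735 + 1/(-136198/13395)) = -35094*(-30735 - 13395/136198) = -35094*(-4186058925/136198) = 73452775956975/68099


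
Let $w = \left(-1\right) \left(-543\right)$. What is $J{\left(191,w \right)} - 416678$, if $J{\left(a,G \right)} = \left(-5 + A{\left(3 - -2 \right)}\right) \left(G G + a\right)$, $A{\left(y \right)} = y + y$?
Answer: $1058522$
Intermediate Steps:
$A{\left(y \right)} = 2 y$
$w = 543$
$J{\left(a,G \right)} = 5 a + 5 G^{2}$ ($J{\left(a,G \right)} = \left(-5 + 2 \left(3 - -2\right)\right) \left(G G + a\right) = \left(-5 + 2 \left(3 + 2\right)\right) \left(G^{2} + a\right) = \left(-5 + 2 \cdot 5\right) \left(a + G^{2}\right) = \left(-5 + 10\right) \left(a + G^{2}\right) = 5 \left(a + G^{2}\right) = 5 a + 5 G^{2}$)
$J{\left(191,w \right)} - 416678 = \left(5 \cdot 191 + 5 \cdot 543^{2}\right) - 416678 = \left(955 + 5 \cdot 294849\right) - 416678 = \left(955 + 1474245\right) - 416678 = 1475200 - 416678 = 1058522$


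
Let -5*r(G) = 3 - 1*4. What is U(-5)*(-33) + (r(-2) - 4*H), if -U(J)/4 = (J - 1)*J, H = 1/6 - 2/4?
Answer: 59423/15 ≈ 3961.5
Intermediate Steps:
H = -1/3 (H = 1*(1/6) - 2*1/4 = 1/6 - 1/2 = -1/3 ≈ -0.33333)
U(J) = -4*J*(-1 + J) (U(J) = -4*(J - 1)*J = -4*(-1 + J)*J = -4*J*(-1 + J))
r(G) = 1/5 (r(G) = -(3 - 1*4)/5 = -(3 - 4)/5 = -1/5*(-1) = 1/5)
U(-5)*(-33) + (r(-2) - 4*H) = (4*(-5)*(1 - 1*(-5)))*(-33) + (1/5 - 4*(-1/3)) = (4*(-5)*(1 + 5))*(-33) + (1/5 + 4/3) = (4*(-5)*6)*(-33) + 23/15 = -120*(-33) + 23/15 = 3960 + 23/15 = 59423/15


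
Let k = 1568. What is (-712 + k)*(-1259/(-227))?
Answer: 1077704/227 ≈ 4747.6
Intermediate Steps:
(-712 + k)*(-1259/(-227)) = (-712 + 1568)*(-1259/(-227)) = 856*(-1259*(-1/227)) = 856*(1259/227) = 1077704/227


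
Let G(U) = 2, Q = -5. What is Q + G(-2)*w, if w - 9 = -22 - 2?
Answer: -35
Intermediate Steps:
w = -15 (w = 9 + (-22 - 2) = 9 - 24 = -15)
Q + G(-2)*w = -5 + 2*(-15) = -5 - 30 = -35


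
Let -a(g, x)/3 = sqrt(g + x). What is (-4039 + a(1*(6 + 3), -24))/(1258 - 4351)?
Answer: 4039/3093 + I*sqrt(15)/1031 ≈ 1.3059 + 0.0037565*I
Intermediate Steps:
a(g, x) = -3*sqrt(g + x)
(-4039 + a(1*(6 + 3), -24))/(1258 - 4351) = (-4039 - 3*sqrt(1*(6 + 3) - 24))/(1258 - 4351) = (-4039 - 3*sqrt(1*9 - 24))/(-3093) = (-4039 - 3*sqrt(9 - 24))*(-1/3093) = (-4039 - 3*I*sqrt(15))*(-1/3093) = 4039/3093 + I*sqrt(15)/1031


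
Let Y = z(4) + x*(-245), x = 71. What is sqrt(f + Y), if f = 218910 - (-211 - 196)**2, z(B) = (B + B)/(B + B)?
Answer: sqrt(35867) ≈ 189.39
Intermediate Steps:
z(B) = 1 (z(B) = (2*B)/((2*B)) = (2*B)*(1/(2*B)) = 1)
f = 53261 (f = 218910 - 1*(-407)**2 = 218910 - 1*165649 = 218910 - 165649 = 53261)
Y = -17394 (Y = 1 + 71*(-245) = 1 - 17395 = -17394)
sqrt(f + Y) = sqrt(53261 - 17394) = sqrt(35867)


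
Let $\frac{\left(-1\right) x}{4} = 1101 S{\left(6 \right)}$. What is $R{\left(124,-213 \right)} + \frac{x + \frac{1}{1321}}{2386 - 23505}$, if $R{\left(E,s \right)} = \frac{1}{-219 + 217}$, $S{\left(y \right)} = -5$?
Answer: $- \frac{86075041}{55796398} \approx -1.5427$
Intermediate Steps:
$x = 22020$ ($x = - 4 \cdot 1101 \left(-5\right) = \left(-4\right) \left(-5505\right) = 22020$)
$R{\left(E,s \right)} = - \frac{1}{2}$ ($R{\left(E,s \right)} = \frac{1}{-2} = - \frac{1}{2}$)
$R{\left(124,-213 \right)} + \frac{x + \frac{1}{1321}}{2386 - 23505} = - \frac{1}{2} + \frac{22020 + \frac{1}{1321}}{2386 - 23505} = - \frac{1}{2} + \frac{22020 + \frac{1}{1321}}{-21119} = - \frac{1}{2} + \frac{29088421}{1321} \left(- \frac{1}{21119}\right) = - \frac{1}{2} - \frac{29088421}{27898199} = - \frac{86075041}{55796398}$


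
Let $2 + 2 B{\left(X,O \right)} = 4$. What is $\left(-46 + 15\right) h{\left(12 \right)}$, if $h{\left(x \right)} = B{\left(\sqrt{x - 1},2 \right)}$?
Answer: $-31$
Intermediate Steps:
$B{\left(X,O \right)} = 1$ ($B{\left(X,O \right)} = -1 + \frac{1}{2} \cdot 4 = -1 + 2 = 1$)
$h{\left(x \right)} = 1$
$\left(-46 + 15\right) h{\left(12 \right)} = \left(-46 + 15\right) 1 = \left(-31\right) 1 = -31$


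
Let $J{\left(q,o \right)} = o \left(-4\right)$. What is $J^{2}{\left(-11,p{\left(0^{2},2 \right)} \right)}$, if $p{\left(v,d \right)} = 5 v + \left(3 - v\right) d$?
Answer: $576$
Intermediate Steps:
$p{\left(v,d \right)} = 5 v + d \left(3 - v\right)$
$J{\left(q,o \right)} = - 4 o$
$J^{2}{\left(-11,p{\left(0^{2},2 \right)} \right)} = \left(- 4 \left(3 \cdot 2 + 5 \cdot 0^{2} - 2 \cdot 0^{2}\right)\right)^{2} = \left(- 4 \left(6 + 5 \cdot 0 - 2 \cdot 0\right)\right)^{2} = \left(- 4 \left(6 + 0 + 0\right)\right)^{2} = \left(\left(-4\right) 6\right)^{2} = \left(-24\right)^{2} = 576$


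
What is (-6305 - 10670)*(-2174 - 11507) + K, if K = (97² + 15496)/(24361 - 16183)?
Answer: 1899217650455/8178 ≈ 2.3224e+8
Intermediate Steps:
K = 24905/8178 (K = (9409 + 15496)/8178 = 24905*(1/8178) = 24905/8178 ≈ 3.0454)
(-6305 - 10670)*(-2174 - 11507) + K = (-6305 - 10670)*(-2174 - 11507) + 24905/8178 = -16975*(-13681) + 24905/8178 = 232234975 + 24905/8178 = 1899217650455/8178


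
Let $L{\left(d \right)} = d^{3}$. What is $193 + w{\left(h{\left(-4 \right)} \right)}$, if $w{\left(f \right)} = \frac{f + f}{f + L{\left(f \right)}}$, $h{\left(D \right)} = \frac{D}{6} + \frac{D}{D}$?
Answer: $\frac{974}{5} \approx 194.8$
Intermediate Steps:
$h{\left(D \right)} = 1 + \frac{D}{6}$ ($h{\left(D \right)} = D \frac{1}{6} + 1 = \frac{D}{6} + 1 = 1 + \frac{D}{6}$)
$w{\left(f \right)} = \frac{2 f}{f + f^{3}}$ ($w{\left(f \right)} = \frac{f + f}{f + f^{3}} = \frac{2 f}{f + f^{3}}$)
$193 + w{\left(h{\left(-4 \right)} \right)} = 193 + \frac{2}{1 + \left(1 + \frac{1}{6} \left(-4\right)\right)^{2}} = 193 + \frac{2}{1 + \left(1 - \frac{2}{3}\right)^{2}} = 193 + \frac{2}{1 + \left(\frac{1}{3}\right)^{2}} = 193 + \frac{2}{1 + \frac{1}{9}} = 193 + \frac{2}{\frac{10}{9}} = 193 + 2 \cdot \frac{9}{10} = 193 + \frac{9}{5} = \frac{974}{5}$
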